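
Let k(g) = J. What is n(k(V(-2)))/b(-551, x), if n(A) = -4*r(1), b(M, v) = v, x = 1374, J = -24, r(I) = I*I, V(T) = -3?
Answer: -2/687 ≈ -0.0029112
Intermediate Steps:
r(I) = I**2
k(g) = -24
n(A) = -4 (n(A) = -4*1**2 = -4*1 = -4)
n(k(V(-2)))/b(-551, x) = -4/1374 = -4*1/1374 = -2/687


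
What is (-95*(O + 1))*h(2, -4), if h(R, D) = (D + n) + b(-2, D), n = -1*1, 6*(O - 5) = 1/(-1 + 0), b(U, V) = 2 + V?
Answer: 23275/6 ≈ 3879.2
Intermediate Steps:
O = 29/6 (O = 5 + 1/(6*(-1 + 0)) = 5 + (1/6)/(-1) = 5 + (1/6)*(-1) = 5 - 1/6 = 29/6 ≈ 4.8333)
n = -1
h(R, D) = 1 + 2*D (h(R, D) = (D - 1) + (2 + D) = (-1 + D) + (2 + D) = 1 + 2*D)
(-95*(O + 1))*h(2, -4) = (-95*(29/6 + 1))*(1 + 2*(-4)) = (-95*35/6)*(1 - 8) = -19*175/6*(-7) = -3325/6*(-7) = 23275/6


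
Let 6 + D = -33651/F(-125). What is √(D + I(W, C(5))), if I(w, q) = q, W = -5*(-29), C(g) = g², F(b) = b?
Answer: √180130/25 ≈ 16.977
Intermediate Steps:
W = 145
D = 32901/125 (D = -6 - 33651/(-125) = -6 - 33651*(-1/125) = -6 + 33651/125 = 32901/125 ≈ 263.21)
√(D + I(W, C(5))) = √(32901/125 + 5²) = √(32901/125 + 25) = √(36026/125) = √180130/25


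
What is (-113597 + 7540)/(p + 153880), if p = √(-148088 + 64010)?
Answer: -8160025580/11839569239 + 954513*I*√1038/23679138478 ≈ -0.68922 + 0.0012987*I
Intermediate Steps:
p = 9*I*√1038 (p = √(-84078) = 9*I*√1038 ≈ 289.96*I)
(-113597 + 7540)/(p + 153880) = (-113597 + 7540)/(9*I*√1038 + 153880) = -106057/(153880 + 9*I*√1038)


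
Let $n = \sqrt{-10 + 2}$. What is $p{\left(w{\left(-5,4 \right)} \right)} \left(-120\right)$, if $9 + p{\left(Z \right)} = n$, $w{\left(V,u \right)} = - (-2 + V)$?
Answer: $1080 - 240 i \sqrt{2} \approx 1080.0 - 339.41 i$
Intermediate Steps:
$n = 2 i \sqrt{2}$ ($n = \sqrt{-8} = 2 i \sqrt{2} \approx 2.8284 i$)
$w{\left(V,u \right)} = 2 - V$
$p{\left(Z \right)} = -9 + 2 i \sqrt{2}$
$p{\left(w{\left(-5,4 \right)} \right)} \left(-120\right) = \left(-9 + 2 i \sqrt{2}\right) \left(-120\right) = 1080 - 240 i \sqrt{2}$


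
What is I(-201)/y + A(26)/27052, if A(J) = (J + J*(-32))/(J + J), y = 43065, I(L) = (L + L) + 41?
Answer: -20866559/2329988760 ≈ -0.0089556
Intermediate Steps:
I(L) = 41 + 2*L (I(L) = 2*L + 41 = 41 + 2*L)
A(J) = -31/2 (A(J) = (J - 32*J)/((2*J)) = (-31*J)*(1/(2*J)) = -31/2)
I(-201)/y + A(26)/27052 = (41 + 2*(-201))/43065 - 31/2/27052 = (41 - 402)*(1/43065) - 31/2*1/27052 = -361*1/43065 - 31/54104 = -361/43065 - 31/54104 = -20866559/2329988760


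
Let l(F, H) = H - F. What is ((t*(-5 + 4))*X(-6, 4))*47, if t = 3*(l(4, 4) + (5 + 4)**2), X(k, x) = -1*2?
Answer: 22842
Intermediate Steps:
X(k, x) = -2
t = 243 (t = 3*((4 - 1*4) + (5 + 4)**2) = 3*((4 - 4) + 9**2) = 3*(0 + 81) = 3*81 = 243)
((t*(-5 + 4))*X(-6, 4))*47 = ((243*(-5 + 4))*(-2))*47 = ((243*(-1))*(-2))*47 = -243*(-2)*47 = 486*47 = 22842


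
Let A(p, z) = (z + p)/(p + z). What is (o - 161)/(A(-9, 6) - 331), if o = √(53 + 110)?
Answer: 161/330 - √163/330 ≈ 0.44919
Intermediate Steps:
A(p, z) = 1 (A(p, z) = (p + z)/(p + z) = 1)
o = √163 ≈ 12.767
(o - 161)/(A(-9, 6) - 331) = (√163 - 161)/(1 - 331) = (-161 + √163)/(-330) = (-161 + √163)*(-1/330) = 161/330 - √163/330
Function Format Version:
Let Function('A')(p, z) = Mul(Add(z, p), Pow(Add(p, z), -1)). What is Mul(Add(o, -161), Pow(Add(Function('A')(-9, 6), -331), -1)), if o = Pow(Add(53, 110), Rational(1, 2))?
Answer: Add(Rational(161, 330), Mul(Rational(-1, 330), Pow(163, Rational(1, 2)))) ≈ 0.44919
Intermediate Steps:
Function('A')(p, z) = 1 (Function('A')(p, z) = Mul(Add(p, z), Pow(Add(p, z), -1)) = 1)
o = Pow(163, Rational(1, 2)) ≈ 12.767
Mul(Add(o, -161), Pow(Add(Function('A')(-9, 6), -331), -1)) = Mul(Add(Pow(163, Rational(1, 2)), -161), Pow(Add(1, -331), -1)) = Mul(Add(-161, Pow(163, Rational(1, 2))), Pow(-330, -1)) = Mul(Add(-161, Pow(163, Rational(1, 2))), Rational(-1, 330)) = Add(Rational(161, 330), Mul(Rational(-1, 330), Pow(163, Rational(1, 2))))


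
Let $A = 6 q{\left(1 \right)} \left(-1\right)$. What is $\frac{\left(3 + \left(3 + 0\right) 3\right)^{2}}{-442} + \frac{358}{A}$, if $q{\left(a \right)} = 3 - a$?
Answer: $- \frac{39991}{1326} \approx -30.159$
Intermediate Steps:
$A = -12$ ($A = 6 \left(3 - 1\right) \left(-1\right) = 6 \cdot 2 \left(-1\right) = 12 \left(-1\right) = -12$)
$\frac{\left(3 + \left(3 + 0\right) 3\right)^{2}}{-442} + \frac{358}{A} = \frac{\left(3 + \left(3 + 0\right) 3\right)^{2}}{-442} + \frac{358}{-12} = \left(3 + 3 \cdot 3\right)^{2} \left(- \frac{1}{442}\right) + 358 \left(- \frac{1}{12}\right) = \left(3 + 9\right)^{2} \left(- \frac{1}{442}\right) - \frac{179}{6} = 12^{2} \left(- \frac{1}{442}\right) - \frac{179}{6} = 144 \left(- \frac{1}{442}\right) - \frac{179}{6} = - \frac{72}{221} - \frac{179}{6} = - \frac{39991}{1326}$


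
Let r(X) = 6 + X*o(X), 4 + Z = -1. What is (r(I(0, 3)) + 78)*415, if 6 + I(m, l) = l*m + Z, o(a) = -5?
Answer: 57685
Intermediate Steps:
Z = -5 (Z = -4 - 1 = -5)
I(m, l) = -11 + l*m (I(m, l) = -6 + (l*m - 5) = -6 + (-5 + l*m) = -11 + l*m)
r(X) = 6 - 5*X (r(X) = 6 + X*(-5) = 6 - 5*X)
(r(I(0, 3)) + 78)*415 = ((6 - 5*(-11 + 3*0)) + 78)*415 = ((6 - 5*(-11 + 0)) + 78)*415 = ((6 - 5*(-11)) + 78)*415 = ((6 + 55) + 78)*415 = (61 + 78)*415 = 139*415 = 57685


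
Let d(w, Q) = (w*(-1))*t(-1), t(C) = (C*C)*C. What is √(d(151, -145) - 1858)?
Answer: I*√1707 ≈ 41.316*I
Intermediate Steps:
t(C) = C³ (t(C) = C²*C = C³)
d(w, Q) = w (d(w, Q) = (w*(-1))*(-1)³ = -w*(-1) = w)
√(d(151, -145) - 1858) = √(151 - 1858) = √(-1707) = I*√1707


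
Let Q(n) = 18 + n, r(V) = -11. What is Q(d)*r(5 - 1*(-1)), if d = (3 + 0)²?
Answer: -297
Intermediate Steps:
d = 9 (d = 3² = 9)
Q(d)*r(5 - 1*(-1)) = (18 + 9)*(-11) = 27*(-11) = -297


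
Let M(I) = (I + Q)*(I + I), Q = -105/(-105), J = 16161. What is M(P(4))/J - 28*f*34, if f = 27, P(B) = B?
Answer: -415402304/16161 ≈ -25704.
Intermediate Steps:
Q = 1 (Q = -105*(-1/105) = 1)
M(I) = 2*I*(1 + I) (M(I) = (I + 1)*(I + I) = (1 + I)*(2*I) = 2*I*(1 + I))
M(P(4))/J - 28*f*34 = (2*4*(1 + 4))/16161 - 28*27*34 = (2*4*5)*(1/16161) - 756*34 = 40*(1/16161) - 25704 = 40/16161 - 25704 = -415402304/16161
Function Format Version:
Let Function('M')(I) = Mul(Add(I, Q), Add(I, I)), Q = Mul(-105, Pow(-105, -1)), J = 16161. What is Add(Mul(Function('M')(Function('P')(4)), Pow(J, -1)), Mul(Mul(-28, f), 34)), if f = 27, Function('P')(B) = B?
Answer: Rational(-415402304, 16161) ≈ -25704.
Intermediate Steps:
Q = 1 (Q = Mul(-105, Rational(-1, 105)) = 1)
Function('M')(I) = Mul(2, I, Add(1, I)) (Function('M')(I) = Mul(Add(I, 1), Add(I, I)) = Mul(Add(1, I), Mul(2, I)) = Mul(2, I, Add(1, I)))
Add(Mul(Function('M')(Function('P')(4)), Pow(J, -1)), Mul(Mul(-28, f), 34)) = Add(Mul(Mul(2, 4, Add(1, 4)), Pow(16161, -1)), Mul(Mul(-28, 27), 34)) = Add(Mul(Mul(2, 4, 5), Rational(1, 16161)), Mul(-756, 34)) = Add(Mul(40, Rational(1, 16161)), -25704) = Add(Rational(40, 16161), -25704) = Rational(-415402304, 16161)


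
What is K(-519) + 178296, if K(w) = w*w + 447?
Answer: 448104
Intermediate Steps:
K(w) = 447 + w**2 (K(w) = w**2 + 447 = 447 + w**2)
K(-519) + 178296 = (447 + (-519)**2) + 178296 = (447 + 269361) + 178296 = 269808 + 178296 = 448104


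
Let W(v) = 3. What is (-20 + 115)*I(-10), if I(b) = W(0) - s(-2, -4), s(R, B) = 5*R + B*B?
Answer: -285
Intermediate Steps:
s(R, B) = B**2 + 5*R (s(R, B) = 5*R + B**2 = B**2 + 5*R)
I(b) = -3 (I(b) = 3 - ((-4)**2 + 5*(-2)) = 3 - (16 - 10) = 3 - 1*6 = 3 - 6 = -3)
(-20 + 115)*I(-10) = (-20 + 115)*(-3) = 95*(-3) = -285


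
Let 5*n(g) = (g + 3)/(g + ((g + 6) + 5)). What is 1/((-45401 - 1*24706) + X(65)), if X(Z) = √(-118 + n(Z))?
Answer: -49425435/3465069054667 - I*√58601010/3465069054667 ≈ -1.4264e-5 - 2.2092e-9*I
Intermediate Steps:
n(g) = (3 + g)/(5*(11 + 2*g)) (n(g) = ((g + 3)/(g + ((g + 6) + 5)))/5 = ((3 + g)/(g + ((6 + g) + 5)))/5 = ((3 + g)/(g + (11 + g)))/5 = ((3 + g)/(11 + 2*g))/5 = (3 + g)/(5*(11 + 2*g)))
X(Z) = √(-118 + (3 + Z)/(5*(11 + 2*Z)))
1/((-45401 - 1*24706) + X(65)) = 1/((-45401 - 1*24706) + √(-118 + (3 + 65)/(5*(11 + 2*65)))) = 1/((-45401 - 24706) + √(-118 + (⅕)*68/(11 + 130))) = 1/(-70107 + √(-118 + (⅕)*68/141)) = 1/(-70107 + √(-118 + (⅕)*(1/141)*68)) = 1/(-70107 + √(-118 + 68/705)) = 1/(-70107 + √(-83122/705)) = 1/(-70107 + I*√58601010/705)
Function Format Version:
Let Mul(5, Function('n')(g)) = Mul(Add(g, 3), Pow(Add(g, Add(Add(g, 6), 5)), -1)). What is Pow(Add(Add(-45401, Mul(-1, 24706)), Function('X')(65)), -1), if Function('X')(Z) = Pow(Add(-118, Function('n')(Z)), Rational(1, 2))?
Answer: Add(Rational(-49425435, 3465069054667), Mul(Rational(-1, 3465069054667), I, Pow(58601010, Rational(1, 2)))) ≈ Add(-1.4264e-5, Mul(-2.2092e-9, I))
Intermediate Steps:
Function('n')(g) = Mul(Rational(1, 5), Pow(Add(11, Mul(2, g)), -1), Add(3, g)) (Function('n')(g) = Mul(Rational(1, 5), Mul(Add(g, 3), Pow(Add(g, Add(Add(g, 6), 5)), -1))) = Mul(Rational(1, 5), Mul(Add(3, g), Pow(Add(g, Add(Add(6, g), 5)), -1))) = Mul(Rational(1, 5), Mul(Add(3, g), Pow(Add(g, Add(11, g)), -1))) = Mul(Rational(1, 5), Mul(Add(3, g), Pow(Add(11, Mul(2, g)), -1))) = Mul(Rational(1, 5), Mul(Pow(Add(11, Mul(2, g)), -1), Add(3, g))) = Mul(Rational(1, 5), Pow(Add(11, Mul(2, g)), -1), Add(3, g)))
Function('X')(Z) = Pow(Add(-118, Mul(Rational(1, 5), Pow(Add(11, Mul(2, Z)), -1), Add(3, Z))), Rational(1, 2))
Pow(Add(Add(-45401, Mul(-1, 24706)), Function('X')(65)), -1) = Pow(Add(Add(-45401, Mul(-1, 24706)), Pow(Add(-118, Mul(Rational(1, 5), Pow(Add(11, Mul(2, 65)), -1), Add(3, 65))), Rational(1, 2))), -1) = Pow(Add(Add(-45401, -24706), Pow(Add(-118, Mul(Rational(1, 5), Pow(Add(11, 130), -1), 68)), Rational(1, 2))), -1) = Pow(Add(-70107, Pow(Add(-118, Mul(Rational(1, 5), Pow(141, -1), 68)), Rational(1, 2))), -1) = Pow(Add(-70107, Pow(Add(-118, Mul(Rational(1, 5), Rational(1, 141), 68)), Rational(1, 2))), -1) = Pow(Add(-70107, Pow(Add(-118, Rational(68, 705)), Rational(1, 2))), -1) = Pow(Add(-70107, Pow(Rational(-83122, 705), Rational(1, 2))), -1) = Pow(Add(-70107, Mul(Rational(1, 705), I, Pow(58601010, Rational(1, 2)))), -1)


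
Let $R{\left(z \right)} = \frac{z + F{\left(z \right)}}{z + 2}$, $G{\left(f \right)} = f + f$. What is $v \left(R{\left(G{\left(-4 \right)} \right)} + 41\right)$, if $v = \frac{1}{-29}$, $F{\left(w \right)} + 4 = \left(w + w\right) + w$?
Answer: $- \frac{47}{29} \approx -1.6207$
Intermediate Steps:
$F{\left(w \right)} = -4 + 3 w$ ($F{\left(w \right)} = -4 + \left(\left(w + w\right) + w\right) = -4 + \left(2 w + w\right) = -4 + 3 w$)
$G{\left(f \right)} = 2 f$
$v = - \frac{1}{29} \approx -0.034483$
$R{\left(z \right)} = \frac{-4 + 4 z}{2 + z}$ ($R{\left(z \right)} = \frac{z + \left(-4 + 3 z\right)}{z + 2} = \frac{-4 + 4 z}{2 + z}$)
$v \left(R{\left(G{\left(-4 \right)} \right)} + 41\right) = - \frac{\frac{4 \left(-1 + 2 \left(-4\right)\right)}{2 + 2 \left(-4\right)} + 41}{29} = - \frac{\frac{4 \left(-1 - 8\right)}{2 - 8} + 41}{29} = - \frac{4 \frac{1}{-6} \left(-9\right) + 41}{29} = - \frac{4 \left(- \frac{1}{6}\right) \left(-9\right) + 41}{29} = - \frac{6 + 41}{29} = \left(- \frac{1}{29}\right) 47 = - \frac{47}{29}$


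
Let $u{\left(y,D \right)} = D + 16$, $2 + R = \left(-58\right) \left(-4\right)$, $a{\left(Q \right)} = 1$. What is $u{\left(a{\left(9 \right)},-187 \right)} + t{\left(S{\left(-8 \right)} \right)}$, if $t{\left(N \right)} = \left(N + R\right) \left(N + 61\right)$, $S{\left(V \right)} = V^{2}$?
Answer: $36579$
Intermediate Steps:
$R = 230$ ($R = -2 - -232 = -2 + 232 = 230$)
$t{\left(N \right)} = \left(61 + N\right) \left(230 + N\right)$ ($t{\left(N \right)} = \left(N + 230\right) \left(N + 61\right) = \left(230 + N\right) \left(61 + N\right) = \left(61 + N\right) \left(230 + N\right)$)
$u{\left(y,D \right)} = 16 + D$
$u{\left(a{\left(9 \right)},-187 \right)} + t{\left(S{\left(-8 \right)} \right)} = \left(16 - 187\right) + \left(14030 + \left(\left(-8\right)^{2}\right)^{2} + 291 \left(-8\right)^{2}\right) = -171 + \left(14030 + 64^{2} + 291 \cdot 64\right) = -171 + \left(14030 + 4096 + 18624\right) = -171 + 36750 = 36579$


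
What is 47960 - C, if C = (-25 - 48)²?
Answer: 42631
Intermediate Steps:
C = 5329 (C = (-73)² = 5329)
47960 - C = 47960 - 1*5329 = 47960 - 5329 = 42631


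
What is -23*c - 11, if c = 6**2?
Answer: -839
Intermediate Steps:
c = 36
-23*c - 11 = -23*36 - 11 = -828 - 11 = -839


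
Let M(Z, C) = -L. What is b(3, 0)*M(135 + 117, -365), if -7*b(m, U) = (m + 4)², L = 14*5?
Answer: 490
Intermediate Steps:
L = 70
b(m, U) = -(4 + m)²/7 (b(m, U) = -(m + 4)²/7 = -(4 + m)²/7)
M(Z, C) = -70 (M(Z, C) = -1*70 = -70)
b(3, 0)*M(135 + 117, -365) = -(4 + 3)²/7*(-70) = -⅐*7²*(-70) = -⅐*49*(-70) = -7*(-70) = 490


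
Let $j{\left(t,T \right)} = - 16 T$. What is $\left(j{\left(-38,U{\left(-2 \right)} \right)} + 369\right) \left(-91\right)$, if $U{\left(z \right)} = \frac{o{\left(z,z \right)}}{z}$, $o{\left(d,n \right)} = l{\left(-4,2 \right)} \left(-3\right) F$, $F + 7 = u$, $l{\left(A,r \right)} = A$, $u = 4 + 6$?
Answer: $-59787$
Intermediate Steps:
$u = 10$
$F = 3$ ($F = -7 + 10 = 3$)
$o{\left(d,n \right)} = 36$ ($o{\left(d,n \right)} = \left(-4\right) \left(-3\right) 3 = 12 \cdot 3 = 36$)
$U{\left(z \right)} = \frac{36}{z}$
$\left(j{\left(-38,U{\left(-2 \right)} \right)} + 369\right) \left(-91\right) = \left(- 16 \frac{36}{-2} + 369\right) \left(-91\right) = \left(- 16 \cdot 36 \left(- \frac{1}{2}\right) + 369\right) \left(-91\right) = \left(\left(-16\right) \left(-18\right) + 369\right) \left(-91\right) = \left(288 + 369\right) \left(-91\right) = 657 \left(-91\right) = -59787$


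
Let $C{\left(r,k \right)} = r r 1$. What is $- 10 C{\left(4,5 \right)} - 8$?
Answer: $-168$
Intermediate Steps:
$C{\left(r,k \right)} = r^{2}$ ($C{\left(r,k \right)} = r^{2} \cdot 1 = r^{2}$)
$- 10 C{\left(4,5 \right)} - 8 = - 10 \cdot 4^{2} - 8 = \left(-10\right) 16 - 8 = -160 - 8 = -168$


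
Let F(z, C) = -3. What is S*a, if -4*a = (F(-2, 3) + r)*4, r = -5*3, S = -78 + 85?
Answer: 126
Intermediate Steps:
S = 7
r = -15
a = 18 (a = -(-3 - 15)*4/4 = -(-9)*4/2 = -¼*(-72) = 18)
S*a = 7*18 = 126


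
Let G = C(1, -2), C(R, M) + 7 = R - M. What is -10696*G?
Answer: 42784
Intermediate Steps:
C(R, M) = -7 + R - M (C(R, M) = -7 + (R - M) = -7 + R - M)
G = -4 (G = -7 + 1 - 1*(-2) = -7 + 1 + 2 = -4)
-10696*G = -10696*(-4) = 42784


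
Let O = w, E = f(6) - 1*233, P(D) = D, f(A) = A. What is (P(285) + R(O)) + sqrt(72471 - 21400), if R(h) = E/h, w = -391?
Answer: 111662/391 + sqrt(51071) ≈ 511.57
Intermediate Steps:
E = -227 (E = 6 - 1*233 = 6 - 233 = -227)
O = -391
R(h) = -227/h
(P(285) + R(O)) + sqrt(72471 - 21400) = (285 - 227/(-391)) + sqrt(72471 - 21400) = (285 - 227*(-1/391)) + sqrt(51071) = (285 + 227/391) + sqrt(51071) = 111662/391 + sqrt(51071)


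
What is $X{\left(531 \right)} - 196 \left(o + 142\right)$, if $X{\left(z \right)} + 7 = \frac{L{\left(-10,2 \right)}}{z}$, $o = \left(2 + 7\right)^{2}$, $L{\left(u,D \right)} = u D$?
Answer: $- \frac{23212685}{531} \approx -43715.0$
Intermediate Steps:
$L{\left(u,D \right)} = D u$
$o = 81$ ($o = 9^{2} = 81$)
$X{\left(z \right)} = -7 - \frac{20}{z}$ ($X{\left(z \right)} = -7 + \frac{2 \left(-10\right)}{z} = -7 - \frac{20}{z}$)
$X{\left(531 \right)} - 196 \left(o + 142\right) = \left(-7 - \frac{20}{531}\right) - 196 \left(81 + 142\right) = \left(-7 - \frac{20}{531}\right) - 196 \cdot 223 = \left(-7 - \frac{20}{531}\right) - 43708 = - \frac{3737}{531} - 43708 = - \frac{23212685}{531}$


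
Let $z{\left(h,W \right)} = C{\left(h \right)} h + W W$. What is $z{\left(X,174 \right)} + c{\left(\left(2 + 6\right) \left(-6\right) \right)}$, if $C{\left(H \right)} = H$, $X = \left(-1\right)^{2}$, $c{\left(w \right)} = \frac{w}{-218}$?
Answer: $\frac{3300217}{109} \approx 30277.0$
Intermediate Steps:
$c{\left(w \right)} = - \frac{w}{218}$ ($c{\left(w \right)} = w \left(- \frac{1}{218}\right) = - \frac{w}{218}$)
$X = 1$
$z{\left(h,W \right)} = W^{2} + h^{2}$ ($z{\left(h,W \right)} = h h + W W = h^{2} + W^{2} = W^{2} + h^{2}$)
$z{\left(X,174 \right)} + c{\left(\left(2 + 6\right) \left(-6\right) \right)} = \left(174^{2} + 1^{2}\right) - \frac{\left(2 + 6\right) \left(-6\right)}{218} = \left(30276 + 1\right) - \frac{8 \left(-6\right)}{218} = 30277 - - \frac{24}{109} = 30277 + \frac{24}{109} = \frac{3300217}{109}$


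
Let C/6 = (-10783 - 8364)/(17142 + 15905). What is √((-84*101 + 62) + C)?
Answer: 2*I*√2300374538413/33047 ≈ 91.79*I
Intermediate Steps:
C = -114882/33047 (C = 6*((-10783 - 8364)/(17142 + 15905)) = 6*(-19147/33047) = -114882/33047 ≈ -3.4763)
√((-84*101 + 62) + C) = √((-84*101 + 62) - 114882/33047) = √((-8484 + 62) - 114882/33047) = √(-8422 - 114882/33047) = √(-278436716/33047) = 2*I*√2300374538413/33047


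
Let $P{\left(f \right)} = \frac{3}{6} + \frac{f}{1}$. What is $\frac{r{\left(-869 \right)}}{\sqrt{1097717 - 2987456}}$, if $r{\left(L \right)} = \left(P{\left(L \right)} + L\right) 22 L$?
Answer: $- \frac{33217525 i \sqrt{209971}}{629913} \approx - 24164.0 i$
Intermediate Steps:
$P{\left(f \right)} = \frac{1}{2} + f$ ($P{\left(f \right)} = 3 \cdot \frac{1}{6} + f 1 = \frac{1}{2} + f$)
$r{\left(L \right)} = 22 L \left(\frac{1}{2} + 2 L\right)$ ($r{\left(L \right)} = \left(\left(\frac{1}{2} + L\right) + L\right) 22 L = \left(\frac{1}{2} + 2 L\right) 22 L = 22 L \left(\frac{1}{2} + 2 L\right)$)
$\frac{r{\left(-869 \right)}}{\sqrt{1097717 - 2987456}} = \frac{11 \left(-869\right) \left(1 + 4 \left(-869\right)\right)}{\sqrt{1097717 - 2987456}} = \frac{11 \left(-869\right) \left(1 - 3476\right)}{\sqrt{-1889739}} = \frac{11 \left(-869\right) \left(-3475\right)}{3 i \sqrt{209971}} = 33217525 \left(- \frac{i \sqrt{209971}}{629913}\right) = - \frac{33217525 i \sqrt{209971}}{629913}$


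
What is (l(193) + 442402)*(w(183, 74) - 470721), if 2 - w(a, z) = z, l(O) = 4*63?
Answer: -208398404622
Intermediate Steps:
l(O) = 252
w(a, z) = 2 - z
(l(193) + 442402)*(w(183, 74) - 470721) = (252 + 442402)*((2 - 1*74) - 470721) = 442654*((2 - 74) - 470721) = 442654*(-72 - 470721) = 442654*(-470793) = -208398404622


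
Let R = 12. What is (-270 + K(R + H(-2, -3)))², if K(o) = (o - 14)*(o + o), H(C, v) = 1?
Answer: 87616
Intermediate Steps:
K(o) = 2*o*(-14 + o) (K(o) = (-14 + o)*(2*o) = 2*o*(-14 + o))
(-270 + K(R + H(-2, -3)))² = (-270 + 2*(12 + 1)*(-14 + (12 + 1)))² = (-270 + 2*13*(-14 + 13))² = (-270 + 2*13*(-1))² = (-270 - 26)² = (-296)² = 87616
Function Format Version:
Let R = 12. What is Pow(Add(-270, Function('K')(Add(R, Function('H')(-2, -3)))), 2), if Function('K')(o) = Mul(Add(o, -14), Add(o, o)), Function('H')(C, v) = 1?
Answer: 87616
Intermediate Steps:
Function('K')(o) = Mul(2, o, Add(-14, o)) (Function('K')(o) = Mul(Add(-14, o), Mul(2, o)) = Mul(2, o, Add(-14, o)))
Pow(Add(-270, Function('K')(Add(R, Function('H')(-2, -3)))), 2) = Pow(Add(-270, Mul(2, Add(12, 1), Add(-14, Add(12, 1)))), 2) = Pow(Add(-270, Mul(2, 13, Add(-14, 13))), 2) = Pow(Add(-270, Mul(2, 13, -1)), 2) = Pow(Add(-270, -26), 2) = Pow(-296, 2) = 87616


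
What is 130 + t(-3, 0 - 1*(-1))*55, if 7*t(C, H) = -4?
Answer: 690/7 ≈ 98.571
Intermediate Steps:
t(C, H) = -4/7 (t(C, H) = (1/7)*(-4) = -4/7)
130 + t(-3, 0 - 1*(-1))*55 = 130 - 4/7*55 = 130 - 220/7 = 690/7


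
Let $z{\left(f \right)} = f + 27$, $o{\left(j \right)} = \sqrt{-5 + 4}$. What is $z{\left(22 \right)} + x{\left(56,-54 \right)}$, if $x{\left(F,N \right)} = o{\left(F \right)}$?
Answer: $49 + i \approx 49.0 + 1.0 i$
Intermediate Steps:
$o{\left(j \right)} = i$ ($o{\left(j \right)} = \sqrt{-1} = i$)
$z{\left(f \right)} = 27 + f$
$x{\left(F,N \right)} = i$
$z{\left(22 \right)} + x{\left(56,-54 \right)} = \left(27 + 22\right) + i = 49 + i$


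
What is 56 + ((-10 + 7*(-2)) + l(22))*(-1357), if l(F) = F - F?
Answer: 32624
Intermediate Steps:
l(F) = 0
56 + ((-10 + 7*(-2)) + l(22))*(-1357) = 56 + ((-10 + 7*(-2)) + 0)*(-1357) = 56 + ((-10 - 14) + 0)*(-1357) = 56 + (-24 + 0)*(-1357) = 56 - 24*(-1357) = 56 + 32568 = 32624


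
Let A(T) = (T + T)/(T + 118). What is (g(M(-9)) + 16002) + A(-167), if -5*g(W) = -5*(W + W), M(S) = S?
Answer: 783550/49 ≈ 15991.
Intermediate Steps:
g(W) = 2*W (g(W) = -(-1)*(W + W) = -(-1)*2*W = -(-2)*W = 2*W)
A(T) = 2*T/(118 + T) (A(T) = (2*T)/(118 + T) = 2*T/(118 + T))
(g(M(-9)) + 16002) + A(-167) = (2*(-9) + 16002) + 2*(-167)/(118 - 167) = (-18 + 16002) + 2*(-167)/(-49) = 15984 + 2*(-167)*(-1/49) = 15984 + 334/49 = 783550/49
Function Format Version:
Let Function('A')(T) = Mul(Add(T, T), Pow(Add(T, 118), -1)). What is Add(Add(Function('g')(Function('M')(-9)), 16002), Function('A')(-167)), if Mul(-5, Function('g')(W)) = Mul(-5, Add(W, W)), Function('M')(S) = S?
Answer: Rational(783550, 49) ≈ 15991.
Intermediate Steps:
Function('g')(W) = Mul(2, W) (Function('g')(W) = Mul(Rational(-1, 5), Mul(-5, Add(W, W))) = Mul(Rational(-1, 5), Mul(-5, Mul(2, W))) = Mul(Rational(-1, 5), Mul(-10, W)) = Mul(2, W))
Function('A')(T) = Mul(2, T, Pow(Add(118, T), -1)) (Function('A')(T) = Mul(Mul(2, T), Pow(Add(118, T), -1)) = Mul(2, T, Pow(Add(118, T), -1)))
Add(Add(Function('g')(Function('M')(-9)), 16002), Function('A')(-167)) = Add(Add(Mul(2, -9), 16002), Mul(2, -167, Pow(Add(118, -167), -1))) = Add(Add(-18, 16002), Mul(2, -167, Pow(-49, -1))) = Add(15984, Mul(2, -167, Rational(-1, 49))) = Add(15984, Rational(334, 49)) = Rational(783550, 49)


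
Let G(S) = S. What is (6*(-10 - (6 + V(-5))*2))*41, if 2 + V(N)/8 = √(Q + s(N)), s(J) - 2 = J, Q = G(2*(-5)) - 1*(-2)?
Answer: 2460 - 3936*I*√11 ≈ 2460.0 - 13054.0*I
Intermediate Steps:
Q = -8 (Q = 2*(-5) - 1*(-2) = -10 + 2 = -8)
s(J) = 2 + J
V(N) = -16 + 8*√(-6 + N) (V(N) = -16 + 8*√(-8 + (2 + N)) = -16 + 8*√(-6 + N))
(6*(-10 - (6 + V(-5))*2))*41 = (6*(-10 - (6 + (-16 + 8*√(-6 - 5)))*2))*41 = (6*(-10 - (6 + (-16 + 8*√(-11)))*2))*41 = (6*(-10 - (6 + (-16 + 8*(I*√11)))*2))*41 = (6*(-10 - (6 + (-16 + 8*I*√11))*2))*41 = (6*(-10 - (-10 + 8*I*√11)*2))*41 = (6*(-10 - (-20 + 16*I*√11)))*41 = (6*(-10 + (20 - 16*I*√11)))*41 = (6*(10 - 16*I*√11))*41 = (60 - 96*I*√11)*41 = 2460 - 3936*I*√11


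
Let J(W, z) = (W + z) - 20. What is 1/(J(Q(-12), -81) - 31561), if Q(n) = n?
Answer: -1/31674 ≈ -3.1572e-5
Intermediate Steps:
J(W, z) = -20 + W + z
1/(J(Q(-12), -81) - 31561) = 1/((-20 - 12 - 81) - 31561) = 1/(-113 - 31561) = 1/(-31674) = -1/31674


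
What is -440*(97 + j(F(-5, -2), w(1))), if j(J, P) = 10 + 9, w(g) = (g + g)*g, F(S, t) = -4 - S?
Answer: -51040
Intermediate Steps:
w(g) = 2*g**2 (w(g) = (2*g)*g = 2*g**2)
j(J, P) = 19
-440*(97 + j(F(-5, -2), w(1))) = -440*(97 + 19) = -440*116 = -51040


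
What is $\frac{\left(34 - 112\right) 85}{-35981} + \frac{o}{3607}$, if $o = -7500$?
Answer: $- \frac{245943090}{129783467} \approx -1.895$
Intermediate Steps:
$\frac{\left(34 - 112\right) 85}{-35981} + \frac{o}{3607} = \frac{\left(34 - 112\right) 85}{-35981} - \frac{7500}{3607} = \left(-78\right) 85 \left(- \frac{1}{35981}\right) - \frac{7500}{3607} = \left(-6630\right) \left(- \frac{1}{35981}\right) - \frac{7500}{3607} = \frac{6630}{35981} - \frac{7500}{3607} = - \frac{245943090}{129783467}$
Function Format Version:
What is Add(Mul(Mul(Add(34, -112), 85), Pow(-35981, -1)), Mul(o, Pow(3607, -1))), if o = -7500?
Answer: Rational(-245943090, 129783467) ≈ -1.8950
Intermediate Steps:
Add(Mul(Mul(Add(34, -112), 85), Pow(-35981, -1)), Mul(o, Pow(3607, -1))) = Add(Mul(Mul(Add(34, -112), 85), Pow(-35981, -1)), Mul(-7500, Pow(3607, -1))) = Add(Mul(Mul(-78, 85), Rational(-1, 35981)), Mul(-7500, Rational(1, 3607))) = Add(Mul(-6630, Rational(-1, 35981)), Rational(-7500, 3607)) = Add(Rational(6630, 35981), Rational(-7500, 3607)) = Rational(-245943090, 129783467)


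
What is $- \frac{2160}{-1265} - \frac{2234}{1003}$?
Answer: $- \frac{131906}{253759} \approx -0.51981$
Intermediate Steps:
$- \frac{2160}{-1265} - \frac{2234}{1003} = \left(-2160\right) \left(- \frac{1}{1265}\right) - \frac{2234}{1003} = \frac{432}{253} - \frac{2234}{1003} = - \frac{131906}{253759}$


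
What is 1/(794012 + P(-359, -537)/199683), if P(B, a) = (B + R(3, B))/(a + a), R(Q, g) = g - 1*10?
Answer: 107229771/85141724931616 ≈ 1.2594e-6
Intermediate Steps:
R(Q, g) = -10 + g (R(Q, g) = g - 10 = -10 + g)
P(B, a) = (-10 + 2*B)/(2*a) (P(B, a) = (B + (-10 + B))/(a + a) = (-10 + 2*B)/((2*a)) = (-10 + 2*B)*(1/(2*a)) = (-10 + 2*B)/(2*a))
1/(794012 + P(-359, -537)/199683) = 1/(794012 + ((-5 - 359)/(-537))/199683) = 1/(794012 - 1/537*(-364)*(1/199683)) = 1/(794012 + (364/537)*(1/199683)) = 1/(794012 + 364/107229771) = 1/(85141724931616/107229771) = 107229771/85141724931616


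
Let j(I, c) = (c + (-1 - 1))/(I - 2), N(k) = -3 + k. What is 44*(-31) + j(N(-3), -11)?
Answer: -10899/8 ≈ -1362.4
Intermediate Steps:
j(I, c) = (-2 + c)/(-2 + I) (j(I, c) = (c - 2)/(-2 + I) = (-2 + c)/(-2 + I))
44*(-31) + j(N(-3), -11) = 44*(-31) + (-2 - 11)/(-2 + (-3 - 3)) = -1364 - 13/(-2 - 6) = -1364 - 13/(-8) = -1364 - 1/8*(-13) = -1364 + 13/8 = -10899/8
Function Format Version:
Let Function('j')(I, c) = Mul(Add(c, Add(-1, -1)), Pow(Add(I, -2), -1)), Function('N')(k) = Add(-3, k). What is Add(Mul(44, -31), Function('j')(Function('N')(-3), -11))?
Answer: Rational(-10899, 8) ≈ -1362.4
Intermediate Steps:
Function('j')(I, c) = Mul(Pow(Add(-2, I), -1), Add(-2, c)) (Function('j')(I, c) = Mul(Add(c, -2), Pow(Add(-2, I), -1)) = Mul(Add(-2, c), Pow(Add(-2, I), -1)) = Mul(Pow(Add(-2, I), -1), Add(-2, c)))
Add(Mul(44, -31), Function('j')(Function('N')(-3), -11)) = Add(Mul(44, -31), Mul(Pow(Add(-2, Add(-3, -3)), -1), Add(-2, -11))) = Add(-1364, Mul(Pow(Add(-2, -6), -1), -13)) = Add(-1364, Mul(Pow(-8, -1), -13)) = Add(-1364, Mul(Rational(-1, 8), -13)) = Add(-1364, Rational(13, 8)) = Rational(-10899, 8)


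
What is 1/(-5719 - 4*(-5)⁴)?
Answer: -1/8219 ≈ -0.00012167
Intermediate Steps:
1/(-5719 - 4*(-5)⁴) = 1/(-5719 - 4*625) = 1/(-5719 - 2500) = 1/(-8219) = -1/8219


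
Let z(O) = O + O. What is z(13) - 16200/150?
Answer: -82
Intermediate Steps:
z(O) = 2*O
z(13) - 16200/150 = 2*13 - 16200/150 = 26 - 16200/150 = 26 - 135*⅘ = 26 - 108 = -82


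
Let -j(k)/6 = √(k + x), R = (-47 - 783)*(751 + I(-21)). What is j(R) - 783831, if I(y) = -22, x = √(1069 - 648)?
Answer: -783831 - 6*I*√(605070 - √421) ≈ -7.8383e+5 - 4667.1*I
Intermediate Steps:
x = √421 ≈ 20.518
R = -605070 (R = (-47 - 783)*(751 - 22) = -830*729 = -605070)
j(k) = -6*√(k + √421)
j(R) - 783831 = -6*√(-605070 + √421) - 783831 = -783831 - 6*√(-605070 + √421)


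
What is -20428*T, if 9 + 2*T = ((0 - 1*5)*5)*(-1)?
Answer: -163424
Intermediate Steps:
T = 8 (T = -9/2 + (((0 - 1*5)*5)*(-1))/2 = -9/2 + (((0 - 5)*5)*(-1))/2 = -9/2 + (-5*5*(-1))/2 = -9/2 + (-25*(-1))/2 = -9/2 + (½)*25 = -9/2 + 25/2 = 8)
-20428*T = -20428*8 = -163424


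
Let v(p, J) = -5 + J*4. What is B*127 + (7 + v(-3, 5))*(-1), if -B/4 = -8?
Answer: 4042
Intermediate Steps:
v(p, J) = -5 + 4*J
B = 32 (B = -4*(-8) = 32)
B*127 + (7 + v(-3, 5))*(-1) = 32*127 + (7 + (-5 + 4*5))*(-1) = 4064 + (7 + (-5 + 20))*(-1) = 4064 + (7 + 15)*(-1) = 4064 + 22*(-1) = 4064 - 22 = 4042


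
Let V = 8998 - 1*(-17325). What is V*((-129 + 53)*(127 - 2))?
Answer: -250068500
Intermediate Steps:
V = 26323 (V = 8998 + 17325 = 26323)
V*((-129 + 53)*(127 - 2)) = 26323*((-129 + 53)*(127 - 2)) = 26323*(-76*125) = 26323*(-9500) = -250068500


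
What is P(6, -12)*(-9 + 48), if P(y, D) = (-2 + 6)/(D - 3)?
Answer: -52/5 ≈ -10.400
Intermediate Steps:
P(y, D) = 4/(-3 + D)
P(6, -12)*(-9 + 48) = (4/(-3 - 12))*(-9 + 48) = (4/(-15))*39 = (4*(-1/15))*39 = -4/15*39 = -52/5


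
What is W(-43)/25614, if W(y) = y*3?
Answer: -43/8538 ≈ -0.0050363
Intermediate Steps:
W(y) = 3*y
W(-43)/25614 = (3*(-43))/25614 = -129*1/25614 = -43/8538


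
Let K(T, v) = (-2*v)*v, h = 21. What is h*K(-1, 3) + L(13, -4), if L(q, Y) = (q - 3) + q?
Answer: -355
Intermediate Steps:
K(T, v) = -2*v²
L(q, Y) = -3 + 2*q (L(q, Y) = (-3 + q) + q = -3 + 2*q)
h*K(-1, 3) + L(13, -4) = 21*(-2*3²) + (-3 + 2*13) = 21*(-2*9) + (-3 + 26) = 21*(-18) + 23 = -378 + 23 = -355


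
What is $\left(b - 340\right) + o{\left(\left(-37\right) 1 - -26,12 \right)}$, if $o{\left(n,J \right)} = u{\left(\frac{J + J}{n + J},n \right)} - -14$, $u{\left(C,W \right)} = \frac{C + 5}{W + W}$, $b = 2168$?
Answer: $\frac{40495}{22} \approx 1840.7$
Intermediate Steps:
$u{\left(C,W \right)} = \frac{5 + C}{2 W}$
$o{\left(n,J \right)} = 14 + \frac{5 + \frac{2 J}{J + n}}{2 n}$ ($o{\left(n,J \right)} = \frac{5 + \frac{J + J}{n + J}}{2 n} - -14 = \frac{5 + \frac{2 J}{J + n}}{2 n} + 14 = 14 + \frac{5 + \frac{2 J}{J + n}}{2 n}$)
$\left(b - 340\right) + o{\left(\left(-37\right) 1 - -26,12 \right)} = \left(2168 - 340\right) + \frac{5 \left(\left(-37\right) 1 - -26\right) + 7 \cdot 12 + 28 \left(\left(-37\right) 1 - -26\right) \left(12 - 11\right)}{2 \left(\left(-37\right) 1 - -26\right) \left(12 - 11\right)} = 1828 + \frac{5 \left(-37 + 26\right) + 84 + 28 \left(-37 + 26\right) \left(12 + \left(-37 + 26\right)\right)}{2 \left(-37 + 26\right) \left(12 + \left(-37 + 26\right)\right)} = 1828 + \frac{5 \left(-11\right) + 84 + 28 \left(-11\right) \left(12 - 11\right)}{2 \left(-11\right) \left(12 - 11\right)} = 1828 + \frac{1}{2} \left(- \frac{1}{11}\right) 1^{-1} \left(-55 + 84 + 28 \left(-11\right) 1\right) = 1828 + \frac{1}{2} \left(- \frac{1}{11}\right) 1 \left(-55 + 84 - 308\right) = 1828 + \frac{1}{2} \left(- \frac{1}{11}\right) 1 \left(-279\right) = 1828 + \frac{279}{22} = \frac{40495}{22}$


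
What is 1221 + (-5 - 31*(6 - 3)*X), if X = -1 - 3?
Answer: 1588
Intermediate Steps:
X = -4
1221 + (-5 - 31*(6 - 3)*X) = 1221 + (-5 - 31*(6 - 3)*(-4)) = 1221 + (-5 - 93*(-4)) = 1221 + (-5 - 31*(-12)) = 1221 + (-5 + 372) = 1221 + 367 = 1588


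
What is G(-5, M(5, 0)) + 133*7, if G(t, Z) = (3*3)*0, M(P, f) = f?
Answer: 931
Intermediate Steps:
G(t, Z) = 0 (G(t, Z) = 9*0 = 0)
G(-5, M(5, 0)) + 133*7 = 0 + 133*7 = 0 + 931 = 931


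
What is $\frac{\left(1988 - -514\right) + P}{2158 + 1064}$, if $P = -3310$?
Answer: $- \frac{404}{1611} \approx -0.25078$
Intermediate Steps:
$\frac{\left(1988 - -514\right) + P}{2158 + 1064} = \frac{\left(1988 - -514\right) - 3310}{2158 + 1064} = \frac{\left(1988 + 514\right) - 3310}{3222} = \left(2502 - 3310\right) \frac{1}{3222} = \left(-808\right) \frac{1}{3222} = - \frac{404}{1611}$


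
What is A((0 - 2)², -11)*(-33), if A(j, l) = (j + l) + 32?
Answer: -825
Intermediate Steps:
A(j, l) = 32 + j + l
A((0 - 2)², -11)*(-33) = (32 + (0 - 2)² - 11)*(-33) = (32 + (-2)² - 11)*(-33) = (32 + 4 - 11)*(-33) = 25*(-33) = -825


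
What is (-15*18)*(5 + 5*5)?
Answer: -8100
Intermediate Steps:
(-15*18)*(5 + 5*5) = -270*(5 + 25) = -270*30 = -8100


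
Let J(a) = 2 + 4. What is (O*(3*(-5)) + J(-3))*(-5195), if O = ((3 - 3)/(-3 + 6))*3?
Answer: -31170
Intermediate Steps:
J(a) = 6
O = 0 (O = (0/3)*3 = (0*(⅓))*3 = 0*3 = 0)
(O*(3*(-5)) + J(-3))*(-5195) = (0*(3*(-5)) + 6)*(-5195) = (0*(-15) + 6)*(-5195) = (0 + 6)*(-5195) = 6*(-5195) = -31170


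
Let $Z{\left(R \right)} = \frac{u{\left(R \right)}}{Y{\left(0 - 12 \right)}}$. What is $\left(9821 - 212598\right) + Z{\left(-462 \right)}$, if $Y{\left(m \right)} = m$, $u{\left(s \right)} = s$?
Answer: $- \frac{405477}{2} \approx -2.0274 \cdot 10^{5}$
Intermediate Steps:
$Z{\left(R \right)} = - \frac{R}{12}$ ($Z{\left(R \right)} = \frac{R}{0 - 12} = \frac{R}{-12} = R \left(- \frac{1}{12}\right) = - \frac{R}{12}$)
$\left(9821 - 212598\right) + Z{\left(-462 \right)} = \left(9821 - 212598\right) - - \frac{77}{2} = -202777 + \frac{77}{2} = - \frac{405477}{2}$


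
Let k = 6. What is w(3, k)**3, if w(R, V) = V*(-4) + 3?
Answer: -9261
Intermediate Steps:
w(R, V) = 3 - 4*V (w(R, V) = -4*V + 3 = 3 - 4*V)
w(3, k)**3 = (3 - 4*6)**3 = (3 - 24)**3 = (-21)**3 = -9261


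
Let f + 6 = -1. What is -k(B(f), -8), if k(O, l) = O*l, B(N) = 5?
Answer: 40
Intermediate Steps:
f = -7 (f = -6 - 1 = -7)
-k(B(f), -8) = -5*(-8) = -1*(-40) = 40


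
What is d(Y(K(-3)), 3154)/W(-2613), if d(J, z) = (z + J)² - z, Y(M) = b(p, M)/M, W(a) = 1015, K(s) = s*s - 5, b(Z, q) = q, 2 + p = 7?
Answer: 1421553/145 ≈ 9803.8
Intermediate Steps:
p = 5 (p = -2 + 7 = 5)
K(s) = -5 + s² (K(s) = s² - 5 = -5 + s²)
Y(M) = 1 (Y(M) = M/M = 1)
d(J, z) = (J + z)² - z
d(Y(K(-3)), 3154)/W(-2613) = ((1 + 3154)² - 1*3154)/1015 = (3155² - 3154)*(1/1015) = (9954025 - 3154)*(1/1015) = 9950871*(1/1015) = 1421553/145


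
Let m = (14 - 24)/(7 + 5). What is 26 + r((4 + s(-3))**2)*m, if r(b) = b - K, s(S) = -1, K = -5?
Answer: 43/3 ≈ 14.333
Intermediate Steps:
m = -5/6 (m = -10/12 = -10*1/12 = -5/6 ≈ -0.83333)
r(b) = 5 + b (r(b) = b - 1*(-5) = b + 5 = 5 + b)
26 + r((4 + s(-3))**2)*m = 26 + (5 + (4 - 1)**2)*(-5/6) = 26 + (5 + 3**2)*(-5/6) = 26 + (5 + 9)*(-5/6) = 26 + 14*(-5/6) = 26 - 35/3 = 43/3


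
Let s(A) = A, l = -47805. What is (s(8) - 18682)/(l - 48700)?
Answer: 18674/96505 ≈ 0.19350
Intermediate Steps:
(s(8) - 18682)/(l - 48700) = (8 - 18682)/(-47805 - 48700) = -18674/(-96505) = -18674*(-1/96505) = 18674/96505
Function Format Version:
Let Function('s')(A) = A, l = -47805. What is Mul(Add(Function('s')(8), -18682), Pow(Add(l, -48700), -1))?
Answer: Rational(18674, 96505) ≈ 0.19350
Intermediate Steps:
Mul(Add(Function('s')(8), -18682), Pow(Add(l, -48700), -1)) = Mul(Add(8, -18682), Pow(Add(-47805, -48700), -1)) = Mul(-18674, Pow(-96505, -1)) = Mul(-18674, Rational(-1, 96505)) = Rational(18674, 96505)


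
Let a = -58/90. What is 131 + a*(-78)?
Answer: 2719/15 ≈ 181.27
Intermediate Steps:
a = -29/45 (a = -58*1/90 = -29/45 ≈ -0.64444)
131 + a*(-78) = 131 - 29/45*(-78) = 131 + 754/15 = 2719/15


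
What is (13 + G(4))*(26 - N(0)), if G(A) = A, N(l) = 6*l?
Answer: 442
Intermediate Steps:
(13 + G(4))*(26 - N(0)) = (13 + 4)*(26 - 6*0) = 17*(26 - 1*0) = 17*(26 + 0) = 17*26 = 442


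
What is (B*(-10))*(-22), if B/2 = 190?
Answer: 83600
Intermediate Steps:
B = 380 (B = 2*190 = 380)
(B*(-10))*(-22) = (380*(-10))*(-22) = -3800*(-22) = 83600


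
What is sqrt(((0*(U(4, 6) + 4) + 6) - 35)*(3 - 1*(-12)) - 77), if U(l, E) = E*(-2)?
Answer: 16*I*sqrt(2) ≈ 22.627*I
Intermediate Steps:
U(l, E) = -2*E
sqrt(((0*(U(4, 6) + 4) + 6) - 35)*(3 - 1*(-12)) - 77) = sqrt(((0*(-2*6 + 4) + 6) - 35)*(3 - 1*(-12)) - 77) = sqrt(((0*(-12 + 4) + 6) - 35)*(3 + 12) - 77) = sqrt(((0*(-8) + 6) - 35)*15 - 77) = sqrt(((0 + 6) - 35)*15 - 77) = sqrt((6 - 35)*15 - 77) = sqrt(-29*15 - 77) = sqrt(-435 - 77) = sqrt(-512) = 16*I*sqrt(2)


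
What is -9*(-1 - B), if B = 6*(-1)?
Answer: -45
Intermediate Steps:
B = -6
-9*(-1 - B) = -9*(-1 - 1*(-6)) = -9*(-1 + 6) = -9*5 = -45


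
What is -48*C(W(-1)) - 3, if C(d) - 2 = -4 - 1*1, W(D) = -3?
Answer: 141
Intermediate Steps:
C(d) = -3 (C(d) = 2 + (-4 - 1*1) = 2 + (-4 - 1) = 2 - 5 = -3)
-48*C(W(-1)) - 3 = -48*(-3) - 3 = 144 - 3 = 141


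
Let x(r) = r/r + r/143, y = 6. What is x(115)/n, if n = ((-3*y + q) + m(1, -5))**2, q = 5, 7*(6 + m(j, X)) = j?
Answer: 2107/415272 ≈ 0.0050738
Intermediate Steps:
m(j, X) = -6 + j/7
x(r) = 1 + r/143 (x(r) = 1 + r*(1/143) = 1 + r/143)
n = 17424/49 (n = ((-3*6 + 5) + (-6 + (1/7)*1))**2 = ((-18 + 5) + (-6 + 1/7))**2 = (-13 - 41/7)**2 = (-132/7)**2 = 17424/49 ≈ 355.59)
x(115)/n = (1 + (1/143)*115)/(17424/49) = (1 + 115/143)*(49/17424) = (258/143)*(49/17424) = 2107/415272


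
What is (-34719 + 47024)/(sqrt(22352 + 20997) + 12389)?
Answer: 152446645/153443972 - 12305*sqrt(43349)/153443972 ≈ 0.97680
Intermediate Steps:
(-34719 + 47024)/(sqrt(22352 + 20997) + 12389) = 12305/(sqrt(43349) + 12389) = 12305/(12389 + sqrt(43349))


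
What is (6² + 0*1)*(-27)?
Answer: -972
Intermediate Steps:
(6² + 0*1)*(-27) = (36 + 0)*(-27) = 36*(-27) = -972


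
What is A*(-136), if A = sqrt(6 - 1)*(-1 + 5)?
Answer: -544*sqrt(5) ≈ -1216.4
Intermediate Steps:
A = 4*sqrt(5) (A = sqrt(5)*4 = 4*sqrt(5) ≈ 8.9443)
A*(-136) = (4*sqrt(5))*(-136) = -544*sqrt(5)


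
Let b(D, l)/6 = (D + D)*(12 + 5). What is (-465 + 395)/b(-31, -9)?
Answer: 35/3162 ≈ 0.011069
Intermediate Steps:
b(D, l) = 204*D (b(D, l) = 6*((D + D)*(12 + 5)) = 6*((2*D)*17) = 6*(34*D) = 204*D)
(-465 + 395)/b(-31, -9) = (-465 + 395)/((204*(-31))) = -70/(-6324) = -70*(-1/6324) = 35/3162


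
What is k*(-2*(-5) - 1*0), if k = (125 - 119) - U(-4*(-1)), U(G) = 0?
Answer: 60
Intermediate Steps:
k = 6 (k = (125 - 119) - 1*0 = 6 + 0 = 6)
k*(-2*(-5) - 1*0) = 6*(-2*(-5) - 1*0) = 6*(10 + 0) = 6*10 = 60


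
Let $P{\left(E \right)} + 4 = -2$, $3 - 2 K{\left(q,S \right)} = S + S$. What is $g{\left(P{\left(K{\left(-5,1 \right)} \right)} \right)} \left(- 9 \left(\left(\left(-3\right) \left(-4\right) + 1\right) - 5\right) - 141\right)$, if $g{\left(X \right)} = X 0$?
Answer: $0$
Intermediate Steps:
$K{\left(q,S \right)} = \frac{3}{2} - S$ ($K{\left(q,S \right)} = \frac{3}{2} - \frac{S + S}{2} = \frac{3}{2} - \frac{2 S}{2} = \frac{3}{2} - S$)
$P{\left(E \right)} = -6$ ($P{\left(E \right)} = -4 - 2 = -6$)
$g{\left(X \right)} = 0$
$g{\left(P{\left(K{\left(-5,1 \right)} \right)} \right)} \left(- 9 \left(\left(\left(-3\right) \left(-4\right) + 1\right) - 5\right) - 141\right) = 0 \left(- 9 \left(\left(\left(-3\right) \left(-4\right) + 1\right) - 5\right) - 141\right) = 0 \left(- 9 \left(\left(12 + 1\right) - 5\right) - 141\right) = 0 \left(- 9 \left(13 - 5\right) - 141\right) = 0 \left(\left(-9\right) 8 - 141\right) = 0 \left(-72 - 141\right) = 0 \left(-213\right) = 0$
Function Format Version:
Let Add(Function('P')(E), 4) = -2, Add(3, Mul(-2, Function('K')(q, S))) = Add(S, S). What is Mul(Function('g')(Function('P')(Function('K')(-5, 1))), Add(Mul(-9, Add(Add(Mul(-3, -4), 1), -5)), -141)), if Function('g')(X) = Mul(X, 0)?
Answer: 0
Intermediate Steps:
Function('K')(q, S) = Add(Rational(3, 2), Mul(-1, S)) (Function('K')(q, S) = Add(Rational(3, 2), Mul(Rational(-1, 2), Add(S, S))) = Add(Rational(3, 2), Mul(Rational(-1, 2), Mul(2, S))) = Add(Rational(3, 2), Mul(-1, S)))
Function('P')(E) = -6 (Function('P')(E) = Add(-4, -2) = -6)
Function('g')(X) = 0
Mul(Function('g')(Function('P')(Function('K')(-5, 1))), Add(Mul(-9, Add(Add(Mul(-3, -4), 1), -5)), -141)) = Mul(0, Add(Mul(-9, Add(Add(Mul(-3, -4), 1), -5)), -141)) = Mul(0, Add(Mul(-9, Add(Add(12, 1), -5)), -141)) = Mul(0, Add(Mul(-9, Add(13, -5)), -141)) = Mul(0, Add(Mul(-9, 8), -141)) = Mul(0, Add(-72, -141)) = Mul(0, -213) = 0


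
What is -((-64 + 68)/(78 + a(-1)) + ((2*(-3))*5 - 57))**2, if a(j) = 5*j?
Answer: -40284409/5329 ≈ -7559.5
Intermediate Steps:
-((-64 + 68)/(78 + a(-1)) + ((2*(-3))*5 - 57))**2 = -((-64 + 68)/(78 + 5*(-1)) + ((2*(-3))*5 - 57))**2 = -(4/(78 - 5) + (-6*5 - 57))**2 = -(4/73 + (-30 - 57))**2 = -(4*(1/73) - 87)**2 = -(4/73 - 87)**2 = -(-6347/73)**2 = -1*40284409/5329 = -40284409/5329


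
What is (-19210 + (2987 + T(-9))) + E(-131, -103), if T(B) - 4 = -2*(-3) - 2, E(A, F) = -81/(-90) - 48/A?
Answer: -21239991/1310 ≈ -16214.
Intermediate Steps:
E(A, F) = 9/10 - 48/A (E(A, F) = -81*(-1/90) - 48/A = 9/10 - 48/A)
T(B) = 8 (T(B) = 4 + (-2*(-3) - 2) = 4 + (6 - 2) = 4 + 4 = 8)
(-19210 + (2987 + T(-9))) + E(-131, -103) = (-19210 + (2987 + 8)) + (9/10 - 48/(-131)) = (-19210 + 2995) + (9/10 - 48*(-1/131)) = -16215 + (9/10 + 48/131) = -16215 + 1659/1310 = -21239991/1310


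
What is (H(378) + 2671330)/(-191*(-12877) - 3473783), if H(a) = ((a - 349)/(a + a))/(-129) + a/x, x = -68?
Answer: -4428810161129/1681576294608 ≈ -2.6337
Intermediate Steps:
H(a) = -a/68 - (-349 + a)/(258*a) (H(a) = ((a - 349)/(a + a))/(-129) + a/(-68) = ((-349 + a)/((2*a)))*(-1/129) + a*(-1/68) = ((-349 + a)*(1/(2*a)))*(-1/129) - a/68 = ((-349 + a)/(2*a))*(-1/129) - a/68 = -(-349 + a)/(258*a) - a/68 = -a/68 - (-349 + a)/(258*a))
(H(378) + 2671330)/(-191*(-12877) - 3473783) = ((1/8772)*(11866 - 1*378*(34 + 129*378))/378 + 2671330)/(-191*(-12877) - 3473783) = ((1/8772)*(1/378)*(11866 - 1*378*(34 + 48762)) + 2671330)/(2459507 - 3473783) = ((1/8772)*(1/378)*(11866 - 1*378*48796) + 2671330)/(-1014276) = ((1/8772)*(1/378)*(11866 - 18444888) + 2671330)*(-1/1014276) = ((1/8772)*(1/378)*(-18433022) + 2671330)*(-1/1014276) = (-9216511/1657908 + 2671330)*(-1/1014276) = (4428810161129/1657908)*(-1/1014276) = -4428810161129/1681576294608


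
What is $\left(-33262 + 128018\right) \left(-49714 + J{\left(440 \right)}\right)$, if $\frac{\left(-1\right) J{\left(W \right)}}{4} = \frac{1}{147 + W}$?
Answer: $- \frac{2765181152232}{587} \approx -4.7107 \cdot 10^{9}$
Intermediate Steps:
$J{\left(W \right)} = - \frac{4}{147 + W}$
$\left(-33262 + 128018\right) \left(-49714 + J{\left(440 \right)}\right) = \left(-33262 + 128018\right) \left(-49714 - \frac{4}{147 + 440}\right) = 94756 \left(-49714 - \frac{4}{587}\right) = 94756 \left(- \frac{29182122}{587}\right) = - \frac{2765181152232}{587}$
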